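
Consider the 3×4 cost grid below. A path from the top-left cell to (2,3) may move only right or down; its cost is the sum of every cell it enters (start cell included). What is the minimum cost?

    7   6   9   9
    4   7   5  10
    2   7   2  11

One optimal route is r0c0 -> r1c0 -> r2c0 -> r2c1 -> r2c2 -> r2c3.
Its cost is 7 + 4 + 2 + 7 + 2 + 11 = 33.

33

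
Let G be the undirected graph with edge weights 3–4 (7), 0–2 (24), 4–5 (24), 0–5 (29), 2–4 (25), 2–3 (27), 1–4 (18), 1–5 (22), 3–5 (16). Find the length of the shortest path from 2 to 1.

A few of the 2→1 routes:
2-4-1: 25 + 18 = 43
2-3-4-1: 27 + 7 + 18 = 52
2-3-5-1: 27 + 16 + 22 = 65
Shortest: 43.

43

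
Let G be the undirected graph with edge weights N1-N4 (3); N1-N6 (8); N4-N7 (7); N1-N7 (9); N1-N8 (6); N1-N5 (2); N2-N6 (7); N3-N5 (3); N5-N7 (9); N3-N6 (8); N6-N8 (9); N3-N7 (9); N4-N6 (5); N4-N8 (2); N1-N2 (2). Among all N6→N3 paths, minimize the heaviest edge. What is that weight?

5

Comparing a few candidate routes:
N6→N3: max(8) = 8
N6→N4→N8→N1→N5→N3: max(5, 2, 6, 2, 3) = 6
N6→N4→N1→N5→N3: max(5, 3, 2, 3) = 5
N6→N2→N1→N5→N3: max(7, 2, 2, 3) = 7
Smallest bottleneck: 5.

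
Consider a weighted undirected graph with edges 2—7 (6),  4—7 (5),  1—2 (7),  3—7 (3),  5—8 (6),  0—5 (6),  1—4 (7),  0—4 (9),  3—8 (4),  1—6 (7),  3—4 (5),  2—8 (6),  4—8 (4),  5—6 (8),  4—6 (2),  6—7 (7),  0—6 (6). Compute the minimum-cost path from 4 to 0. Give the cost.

8

A few of the 4→0 routes:
4 - 6 - 5 - 0: 2 + 8 + 6 = 16
4 - 8 - 5 - 0: 4 + 6 + 6 = 16
4 - 0: 9
4 - 6 - 0: 2 + 6 = 8
Shortest: 8.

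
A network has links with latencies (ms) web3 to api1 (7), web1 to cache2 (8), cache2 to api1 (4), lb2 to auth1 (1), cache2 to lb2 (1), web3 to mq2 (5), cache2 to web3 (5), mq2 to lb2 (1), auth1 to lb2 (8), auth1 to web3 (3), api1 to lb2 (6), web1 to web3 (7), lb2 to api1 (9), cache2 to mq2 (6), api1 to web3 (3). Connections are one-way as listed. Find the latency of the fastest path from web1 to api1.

12

Checking several routes:
web1-cache2-lb2-api1: 8 + 1 + 9 = 18
web1-cache2-api1: 8 + 4 = 12
web1-cache2-web3-api1: 8 + 5 + 7 = 20
web1-web3-api1: 7 + 7 = 14
Shortest: 12 ms.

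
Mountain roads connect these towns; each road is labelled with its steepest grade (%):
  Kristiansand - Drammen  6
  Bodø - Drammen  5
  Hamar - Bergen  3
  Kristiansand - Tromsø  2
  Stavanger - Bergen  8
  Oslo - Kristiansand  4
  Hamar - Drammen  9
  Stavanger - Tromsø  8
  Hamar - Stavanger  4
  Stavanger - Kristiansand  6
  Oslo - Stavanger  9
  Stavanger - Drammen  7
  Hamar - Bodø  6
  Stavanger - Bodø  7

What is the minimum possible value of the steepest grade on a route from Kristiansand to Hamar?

6

A few of the Kristiansand→Hamar routes:
Kristiansand -> Drammen -> Bodø -> Stavanger -> Hamar: max(6, 5, 7, 4) = 7
Kristiansand -> Drammen -> Stavanger -> Hamar: max(6, 7, 4) = 7
Kristiansand -> Stavanger -> Drammen -> Bodø -> Hamar: max(6, 7, 5, 6) = 7
Kristiansand -> Stavanger -> Bodø -> Hamar: max(6, 7, 6) = 7
Kristiansand -> Stavanger -> Hamar: max(6, 4) = 6
Kristiansand -> Drammen -> Bodø -> Hamar: max(6, 5, 6) = 6
The minimum achievable maximum is 6%.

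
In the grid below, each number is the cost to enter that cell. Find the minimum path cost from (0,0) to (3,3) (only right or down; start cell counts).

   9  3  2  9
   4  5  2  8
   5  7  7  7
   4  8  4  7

Cheapest: [0,0]→[0,1]→[0,2]→[1,2]→[2,2]→[3,2]→[3,3]
  9 + 3 + 2 + 2 + 7 + 4 + 7 = 34
(Top row then right column would cost 45.)

34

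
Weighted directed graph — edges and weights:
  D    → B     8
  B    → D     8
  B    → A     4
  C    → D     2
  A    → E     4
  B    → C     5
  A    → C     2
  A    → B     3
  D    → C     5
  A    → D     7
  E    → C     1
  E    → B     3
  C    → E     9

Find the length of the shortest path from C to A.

Candidate routes:
C-D-B-A: 2 + 8 + 4 = 14
C-E-B-A: 9 + 3 + 4 = 16
Shortest: 14.

14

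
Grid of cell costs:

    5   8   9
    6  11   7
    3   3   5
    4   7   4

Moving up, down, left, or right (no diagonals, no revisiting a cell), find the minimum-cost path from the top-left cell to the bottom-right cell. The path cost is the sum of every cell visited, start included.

One optimal route is [0,0]→[1,0]→[2,0]→[2,1]→[2,2]→[3,2].
Its cost is 5 + 6 + 3 + 3 + 5 + 4 = 26.

26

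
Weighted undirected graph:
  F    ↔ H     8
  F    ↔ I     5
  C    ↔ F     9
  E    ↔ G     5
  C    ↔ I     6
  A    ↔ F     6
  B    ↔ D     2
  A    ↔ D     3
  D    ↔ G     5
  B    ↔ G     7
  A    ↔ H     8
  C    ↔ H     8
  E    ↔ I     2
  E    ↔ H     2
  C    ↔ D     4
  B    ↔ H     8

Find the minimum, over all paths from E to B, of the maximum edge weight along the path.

5

Comparing a few candidate routes:
E → I → C → D → G → B: max(2, 6, 4, 5, 7) = 7
E → I → F → A → D → B: max(2, 5, 6, 3, 2) = 6
E → I → C → D → B: max(2, 6, 4, 2) = 6
E → G → B: max(5, 7) = 7
E → G → D → B: max(5, 5, 2) = 5
The minimum achievable maximum is 5.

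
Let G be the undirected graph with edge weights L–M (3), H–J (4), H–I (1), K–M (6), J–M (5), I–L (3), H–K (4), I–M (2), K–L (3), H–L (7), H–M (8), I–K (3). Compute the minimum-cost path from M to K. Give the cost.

Checking several routes:
M→L→K: 3 + 3 = 6
M→I→K: 2 + 3 = 5
M→K: 6
Best route has total 5.

5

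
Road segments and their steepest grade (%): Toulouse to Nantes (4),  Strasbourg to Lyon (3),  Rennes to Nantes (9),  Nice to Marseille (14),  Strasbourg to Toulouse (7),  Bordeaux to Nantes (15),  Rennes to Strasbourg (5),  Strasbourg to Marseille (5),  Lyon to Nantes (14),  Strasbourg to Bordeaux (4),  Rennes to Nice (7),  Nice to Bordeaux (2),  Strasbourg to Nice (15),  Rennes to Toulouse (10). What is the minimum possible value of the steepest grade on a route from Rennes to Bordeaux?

Checking several routes:
Rennes - Strasbourg - Bordeaux: max(5, 4) = 5
Rennes - Nantes - Lyon - Strasbourg - Marseille - Nice - Bordeaux: max(9, 14, 3, 5, 14, 2) = 14
Rennes - Toulouse - Strasbourg - Bordeaux: max(10, 7, 4) = 10
Rennes - Nantes - Toulouse - Strasbourg - Bordeaux: max(9, 4, 7, 4) = 9
Rennes - Nice - Bordeaux: max(7, 2) = 7
Best route has worst link 5%.

5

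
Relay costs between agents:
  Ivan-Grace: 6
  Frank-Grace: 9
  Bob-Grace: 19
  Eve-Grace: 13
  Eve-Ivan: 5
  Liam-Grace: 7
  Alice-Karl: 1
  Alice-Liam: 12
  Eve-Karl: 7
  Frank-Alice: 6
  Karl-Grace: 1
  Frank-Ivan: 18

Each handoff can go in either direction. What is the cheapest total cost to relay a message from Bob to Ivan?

25

Checking several routes:
Bob - Grace - Karl - Eve - Ivan: 19 + 1 + 7 + 5 = 32
Bob - Grace - Eve - Ivan: 19 + 13 + 5 = 37
Bob - Grace - Karl - Alice - Frank - Ivan: 19 + 1 + 1 + 6 + 18 = 45
Bob - Grace - Frank - Ivan: 19 + 9 + 18 = 46
Bob - Grace - Ivan: 19 + 6 = 25
Shortest: 25.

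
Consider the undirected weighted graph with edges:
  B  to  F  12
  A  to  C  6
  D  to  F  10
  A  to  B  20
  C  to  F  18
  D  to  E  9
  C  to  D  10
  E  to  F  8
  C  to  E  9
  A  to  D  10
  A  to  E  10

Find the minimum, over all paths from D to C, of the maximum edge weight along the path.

9

A few of the D→C routes:
D→A→E→C: max(10, 10, 9) = 10
D→F→E→A→C: max(10, 8, 10, 6) = 10
D→F→E→C: max(10, 8, 9) = 10
D→E→A→C: max(9, 10, 6) = 10
D→E→C: max(9, 9) = 9
The minimum achievable maximum is 9.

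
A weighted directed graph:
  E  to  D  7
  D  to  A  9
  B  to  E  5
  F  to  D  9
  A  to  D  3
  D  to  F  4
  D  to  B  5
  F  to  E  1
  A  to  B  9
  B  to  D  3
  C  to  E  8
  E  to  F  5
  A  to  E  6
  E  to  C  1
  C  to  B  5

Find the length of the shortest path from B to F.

7

Routes from B to F:
B → E → D → F: 5 + 7 + 4 = 16
B → D → F: 3 + 4 = 7
B → D → A → E → F: 3 + 9 + 6 + 5 = 23
B → E → F: 5 + 5 = 10
The minimum is 7.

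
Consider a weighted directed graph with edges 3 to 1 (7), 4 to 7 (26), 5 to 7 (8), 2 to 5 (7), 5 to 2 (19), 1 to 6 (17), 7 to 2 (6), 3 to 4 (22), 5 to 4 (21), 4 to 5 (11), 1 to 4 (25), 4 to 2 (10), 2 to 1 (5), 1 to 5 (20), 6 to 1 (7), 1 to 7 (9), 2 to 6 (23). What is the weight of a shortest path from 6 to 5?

Comparing a few candidate routes:
6→1→5: 7 + 20 = 27
6→1→4→2→5: 7 + 25 + 10 + 7 = 49
6→1→4→5: 7 + 25 + 11 = 43
6→1→7→2→5: 7 + 9 + 6 + 7 = 29
The minimum is 27.

27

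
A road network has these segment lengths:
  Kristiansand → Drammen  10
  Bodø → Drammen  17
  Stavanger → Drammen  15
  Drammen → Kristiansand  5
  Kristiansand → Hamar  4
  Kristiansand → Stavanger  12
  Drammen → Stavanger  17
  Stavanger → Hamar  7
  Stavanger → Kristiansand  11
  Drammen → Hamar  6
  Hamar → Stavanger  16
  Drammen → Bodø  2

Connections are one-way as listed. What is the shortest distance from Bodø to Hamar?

23

Checking several routes:
Bodø -> Drammen -> Stavanger -> Hamar: 17 + 17 + 7 = 41
Bodø -> Drammen -> Kristiansand -> Hamar: 17 + 5 + 4 = 26
Bodø -> Drammen -> Hamar: 17 + 6 = 23
Bodø -> Drammen -> Kristiansand -> Stavanger -> Hamar: 17 + 5 + 12 + 7 = 41
Best route has total 23.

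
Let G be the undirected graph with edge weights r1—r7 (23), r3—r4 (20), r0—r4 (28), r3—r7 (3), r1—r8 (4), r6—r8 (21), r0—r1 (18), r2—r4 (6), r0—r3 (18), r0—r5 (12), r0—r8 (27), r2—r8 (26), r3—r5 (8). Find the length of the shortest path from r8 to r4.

A few of the r8→r4 routes:
r8→r1→r0→r4: 4 + 18 + 28 = 50
r8→r0→r4: 27 + 28 = 55
r8→r2→r4: 26 + 6 = 32
r8→r1→r7→r3→r4: 4 + 23 + 3 + 20 = 50
Shortest: 32.

32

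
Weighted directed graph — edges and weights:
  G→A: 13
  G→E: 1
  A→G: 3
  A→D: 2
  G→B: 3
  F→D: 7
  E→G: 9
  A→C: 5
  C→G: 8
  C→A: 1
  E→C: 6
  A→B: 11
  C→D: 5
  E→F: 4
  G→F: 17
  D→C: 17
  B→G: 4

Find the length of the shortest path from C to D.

Some routes from C to D:
C - G - E - F - D: 8 + 1 + 4 + 7 = 20
C - D: 5
C - A - G - E - F - D: 1 + 3 + 1 + 4 + 7 = 16
C - A - D: 1 + 2 = 3
The minimum is 3.

3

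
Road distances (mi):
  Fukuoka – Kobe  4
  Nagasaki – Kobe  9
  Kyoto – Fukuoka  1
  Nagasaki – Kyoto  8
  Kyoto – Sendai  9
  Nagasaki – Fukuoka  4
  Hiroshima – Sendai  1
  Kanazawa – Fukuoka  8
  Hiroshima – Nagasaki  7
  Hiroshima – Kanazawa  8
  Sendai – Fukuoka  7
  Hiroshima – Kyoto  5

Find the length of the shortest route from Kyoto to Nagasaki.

5

Some routes from Kyoto to Nagasaki:
Kyoto - Fukuoka - Kobe - Nagasaki: 1 + 4 + 9 = 14
Kyoto - Sendai - Hiroshima - Nagasaki: 9 + 1 + 7 = 17
Kyoto - Hiroshima - Nagasaki: 5 + 7 = 12
Kyoto - Fukuoka - Sendai - Hiroshima - Nagasaki: 1 + 7 + 1 + 7 = 16
Kyoto - Nagasaki: 8
Kyoto - Fukuoka - Nagasaki: 1 + 4 = 5
Best route has total 5 mi.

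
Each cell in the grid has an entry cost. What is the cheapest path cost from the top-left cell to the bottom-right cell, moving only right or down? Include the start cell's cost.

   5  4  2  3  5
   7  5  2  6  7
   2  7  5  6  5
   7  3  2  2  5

Best path: r0c0 r0c1 r0c2 r1c2 r2c2 r3c2 r3c3 r3c4
Cost: 5 + 4 + 2 + 2 + 5 + 2 + 2 + 5 = 27
(Top row then right column would cost 36.)

27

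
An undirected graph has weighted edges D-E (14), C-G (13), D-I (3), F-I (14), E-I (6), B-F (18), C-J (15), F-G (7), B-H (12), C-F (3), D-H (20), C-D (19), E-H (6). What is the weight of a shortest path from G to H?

Comparing a few candidate routes:
G → F → I → E → H: 7 + 14 + 6 + 6 = 33
G → F → C → D → I → E → H: 7 + 3 + 19 + 3 + 6 + 6 = 44
G → C → F → I → E → H: 13 + 3 + 14 + 6 + 6 = 42
G → F → B → H: 7 + 18 + 12 = 37
G → F → I → D → E → H: 7 + 14 + 3 + 14 + 6 = 44
G → F → I → D → H: 7 + 14 + 3 + 20 = 44
Best route has total 33.

33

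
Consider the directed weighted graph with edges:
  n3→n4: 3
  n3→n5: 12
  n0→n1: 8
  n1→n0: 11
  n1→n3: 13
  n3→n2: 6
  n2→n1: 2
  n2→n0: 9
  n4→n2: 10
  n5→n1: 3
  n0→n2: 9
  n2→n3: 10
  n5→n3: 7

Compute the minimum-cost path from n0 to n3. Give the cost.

Paths from n0 to n3:
n0→n2→n3: 9 + 10 = 19
n0→n2→n1→n3: 9 + 2 + 13 = 24
n0→n1→n3: 8 + 13 = 21
Best route has total 19.

19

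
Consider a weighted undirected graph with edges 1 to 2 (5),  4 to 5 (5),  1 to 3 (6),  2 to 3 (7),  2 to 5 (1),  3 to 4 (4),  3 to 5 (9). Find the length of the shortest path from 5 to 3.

Comparing a few candidate routes:
5 -> 2 -> 3: 1 + 7 = 8
5 -> 4 -> 3: 5 + 4 = 9
5 -> 3: 9
Shortest: 8.

8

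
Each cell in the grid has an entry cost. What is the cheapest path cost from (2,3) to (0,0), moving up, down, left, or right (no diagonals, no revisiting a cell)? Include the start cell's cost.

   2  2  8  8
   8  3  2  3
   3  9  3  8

Cheapest: (2,3) → (1,3) → (1,2) → (1,1) → (0,1) → (0,0)
  8 + 3 + 2 + 3 + 2 + 2 = 20

20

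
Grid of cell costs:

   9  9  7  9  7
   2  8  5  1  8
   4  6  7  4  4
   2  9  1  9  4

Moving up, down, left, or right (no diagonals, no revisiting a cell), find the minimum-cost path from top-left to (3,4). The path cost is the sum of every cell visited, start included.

37

Take (0,0)→(1,0)→(1,1)→(1,2)→(1,3)→(2,3)→(2,4)→(3,4) for a total of 9 + 2 + 8 + 5 + 1 + 4 + 4 + 4 = 37.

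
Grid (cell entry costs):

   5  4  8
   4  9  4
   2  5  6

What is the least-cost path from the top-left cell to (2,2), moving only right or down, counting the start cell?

One optimal route is (0,0) → (1,0) → (2,0) → (2,1) → (2,2).
Its cost is 5 + 4 + 2 + 5 + 6 = 22.
For comparison, the top-then-right route costs 27.

22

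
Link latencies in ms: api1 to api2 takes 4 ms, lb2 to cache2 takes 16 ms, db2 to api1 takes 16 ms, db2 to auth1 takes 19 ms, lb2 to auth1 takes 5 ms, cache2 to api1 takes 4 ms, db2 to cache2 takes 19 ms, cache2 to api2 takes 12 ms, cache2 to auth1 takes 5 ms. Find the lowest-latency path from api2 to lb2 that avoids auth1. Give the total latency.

Routes from api2 to lb2 avoiding auth1:
api2→api1→cache2→lb2: 4 + 4 + 16 = 24
api2→api1→db2→cache2→lb2: 4 + 16 + 19 + 16 = 55
api2→cache2→lb2: 12 + 16 = 28
Shortest: 24 ms.

24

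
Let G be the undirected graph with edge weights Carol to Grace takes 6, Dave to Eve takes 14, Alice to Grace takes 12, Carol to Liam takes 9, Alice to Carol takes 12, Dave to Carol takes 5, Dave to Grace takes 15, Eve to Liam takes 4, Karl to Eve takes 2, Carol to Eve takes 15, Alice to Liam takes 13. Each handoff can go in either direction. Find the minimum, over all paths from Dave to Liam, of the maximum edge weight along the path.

9

Some routes from Dave to Liam:
Dave → Carol → Alice → Liam: max(5, 12, 13) = 13
Dave → Eve → Liam: max(14, 4) = 14
Dave → Carol → Grace → Alice → Liam: max(5, 6, 12, 13) = 13
Dave → Carol → Liam: max(5, 9) = 9
Smallest bottleneck: 9.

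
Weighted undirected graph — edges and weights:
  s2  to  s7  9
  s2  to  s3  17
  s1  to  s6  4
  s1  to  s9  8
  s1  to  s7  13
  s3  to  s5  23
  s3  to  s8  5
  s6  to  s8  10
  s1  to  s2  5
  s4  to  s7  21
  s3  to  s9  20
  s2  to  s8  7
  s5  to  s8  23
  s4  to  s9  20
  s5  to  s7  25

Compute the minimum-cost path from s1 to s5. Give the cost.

Checking several routes:
s1 - s2 - s7 - s5: 5 + 9 + 25 = 39
s1 - s7 - s5: 13 + 25 = 38
s1 - s6 - s8 - s5: 4 + 10 + 23 = 37
s1 - s2 - s8 - s5: 5 + 7 + 23 = 35
The minimum is 35.

35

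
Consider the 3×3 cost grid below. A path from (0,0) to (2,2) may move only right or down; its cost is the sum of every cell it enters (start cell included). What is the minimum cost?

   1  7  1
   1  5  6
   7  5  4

16

One optimal route is r0c0 → r1c0 → r1c1 → r2c1 → r2c2.
Its cost is 1 + 1 + 5 + 5 + 4 = 16.
(Top row then right column would cost 19.)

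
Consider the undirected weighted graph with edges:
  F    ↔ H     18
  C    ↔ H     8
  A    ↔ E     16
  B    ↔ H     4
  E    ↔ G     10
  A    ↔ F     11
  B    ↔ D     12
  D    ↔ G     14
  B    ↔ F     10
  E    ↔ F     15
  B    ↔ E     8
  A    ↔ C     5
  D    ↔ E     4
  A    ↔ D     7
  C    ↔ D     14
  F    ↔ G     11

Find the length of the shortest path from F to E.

Comparing a few candidate routes:
F - A - D - E: 11 + 7 + 4 = 22
F - E: 15
F - B - E: 10 + 8 = 18
F - G - E: 11 + 10 = 21
Best route has total 15.

15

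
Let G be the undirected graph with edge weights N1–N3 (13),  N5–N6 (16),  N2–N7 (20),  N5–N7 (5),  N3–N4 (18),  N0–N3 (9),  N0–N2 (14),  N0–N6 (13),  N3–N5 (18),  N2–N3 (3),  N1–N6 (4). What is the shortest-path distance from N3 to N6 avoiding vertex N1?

22

A few of the N3→N6 routes:
N3 - N2 - N0 - N6: 3 + 14 + 13 = 30
N3 - N0 - N2 - N7 - N5 - N6: 9 + 14 + 20 + 5 + 16 = 64
N3 - N0 - N6: 9 + 13 = 22
N3 - N5 - N6: 18 + 16 = 34
N3 - N2 - N7 - N5 - N6: 3 + 20 + 5 + 16 = 44
The minimum is 22.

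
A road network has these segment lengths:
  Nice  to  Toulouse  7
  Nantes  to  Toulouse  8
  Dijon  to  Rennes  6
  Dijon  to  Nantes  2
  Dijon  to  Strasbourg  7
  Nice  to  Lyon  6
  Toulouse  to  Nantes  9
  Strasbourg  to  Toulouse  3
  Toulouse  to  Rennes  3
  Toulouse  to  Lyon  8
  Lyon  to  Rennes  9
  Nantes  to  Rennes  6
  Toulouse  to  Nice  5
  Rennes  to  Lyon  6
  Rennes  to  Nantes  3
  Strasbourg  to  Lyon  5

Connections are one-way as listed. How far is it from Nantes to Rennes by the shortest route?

Paths from Nantes to Rennes:
Nantes -> Toulouse -> Rennes: 8 + 3 = 11
Nantes -> Toulouse -> Nice -> Lyon -> Rennes: 8 + 5 + 6 + 9 = 28
Nantes -> Rennes: 6
Nantes -> Toulouse -> Lyon -> Rennes: 8 + 8 + 9 = 25
Best route has total 6.

6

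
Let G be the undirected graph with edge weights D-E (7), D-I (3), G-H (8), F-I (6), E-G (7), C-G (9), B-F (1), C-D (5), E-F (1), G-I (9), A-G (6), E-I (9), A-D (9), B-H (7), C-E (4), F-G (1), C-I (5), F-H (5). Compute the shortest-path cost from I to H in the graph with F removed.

A few of the I→H routes:
I → D → E → G → H: 3 + 7 + 7 + 8 = 25
I → C → E → G → H: 5 + 4 + 7 + 8 = 24
I → C → G → H: 5 + 9 + 8 = 22
I → E → G → H: 9 + 7 + 8 = 24
I → D → C → G → H: 3 + 5 + 9 + 8 = 25
I → G → H: 9 + 8 = 17
Shortest: 17.

17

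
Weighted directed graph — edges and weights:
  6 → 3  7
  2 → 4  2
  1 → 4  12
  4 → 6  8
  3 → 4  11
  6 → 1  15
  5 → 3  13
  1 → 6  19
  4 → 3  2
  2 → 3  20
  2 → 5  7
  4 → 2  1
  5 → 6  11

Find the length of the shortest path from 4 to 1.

23

Candidate routes:
4 → 6 → 1: 8 + 15 = 23
4 → 2 → 5 → 6 → 1: 1 + 7 + 11 + 15 = 34
The minimum is 23.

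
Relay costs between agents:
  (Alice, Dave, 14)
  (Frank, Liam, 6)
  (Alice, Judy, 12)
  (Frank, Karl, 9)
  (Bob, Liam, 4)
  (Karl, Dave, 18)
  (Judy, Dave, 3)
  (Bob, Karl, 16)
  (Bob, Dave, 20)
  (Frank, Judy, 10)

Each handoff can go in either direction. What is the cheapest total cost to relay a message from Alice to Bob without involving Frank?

34

Candidate routes:
Alice → Dave → Bob: 14 + 20 = 34
Alice → Judy → Dave → Bob: 12 + 3 + 20 = 35
Alice → Dave → Karl → Bob: 14 + 18 + 16 = 48
Alice → Judy → Dave → Karl → Bob: 12 + 3 + 18 + 16 = 49
Best route has total 34.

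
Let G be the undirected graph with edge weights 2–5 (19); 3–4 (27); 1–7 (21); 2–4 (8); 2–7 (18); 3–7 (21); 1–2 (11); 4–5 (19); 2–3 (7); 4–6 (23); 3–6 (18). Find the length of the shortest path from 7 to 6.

Checking several routes:
7 → 3 → 6: 21 + 18 = 39
7 → 2 → 3 → 6: 18 + 7 + 18 = 43
7 → 2 → 4 → 6: 18 + 8 + 23 = 49
Shortest: 39.

39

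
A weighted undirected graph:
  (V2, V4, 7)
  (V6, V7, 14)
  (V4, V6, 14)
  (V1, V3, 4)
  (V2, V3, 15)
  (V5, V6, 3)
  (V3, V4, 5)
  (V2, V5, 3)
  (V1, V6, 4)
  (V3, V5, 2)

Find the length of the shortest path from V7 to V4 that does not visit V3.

27

Paths from V7 to V4 avoiding V3:
V7-V6-V5-V2-V4: 14 + 3 + 3 + 7 = 27
V7-V6-V4: 14 + 14 = 28
The minimum is 27.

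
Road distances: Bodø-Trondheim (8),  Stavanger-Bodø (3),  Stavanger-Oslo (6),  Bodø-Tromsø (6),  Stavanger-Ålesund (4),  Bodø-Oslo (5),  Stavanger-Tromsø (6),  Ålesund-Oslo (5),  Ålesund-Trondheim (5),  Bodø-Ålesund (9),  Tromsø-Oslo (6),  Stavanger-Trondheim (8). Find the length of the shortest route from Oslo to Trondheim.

10

Some routes from Oslo to Trondheim:
Oslo - Stavanger - Ålesund - Trondheim: 6 + 4 + 5 = 15
Oslo - Bodø - Stavanger - Trondheim: 5 + 3 + 8 = 16
Oslo - Stavanger - Trondheim: 6 + 8 = 14
Oslo - Ålesund - Trondheim: 5 + 5 = 10
Oslo - Bodø - Trondheim: 5 + 8 = 13
Best route has total 10.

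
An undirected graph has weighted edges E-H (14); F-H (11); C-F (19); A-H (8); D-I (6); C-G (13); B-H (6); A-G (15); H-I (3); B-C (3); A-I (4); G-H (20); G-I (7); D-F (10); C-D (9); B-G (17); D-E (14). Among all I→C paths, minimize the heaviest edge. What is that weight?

Checking several routes:
I → A → H → B → C: max(4, 8, 6, 3) = 8
I → H → B → C: max(3, 6, 3) = 6
I → D → C: max(6, 9) = 9
I → A → H → F → D → C: max(4, 8, 11, 10, 9) = 11
I → H → F → D → C: max(3, 11, 10, 9) = 11
I → D → F → H → B → C: max(6, 10, 11, 6, 3) = 11
The minimum achievable maximum is 6.

6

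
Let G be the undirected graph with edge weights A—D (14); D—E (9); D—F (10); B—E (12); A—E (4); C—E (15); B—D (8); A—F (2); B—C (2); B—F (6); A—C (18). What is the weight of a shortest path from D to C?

10

A few of the D→C routes:
D-E-A-F-B-C: 9 + 4 + 2 + 6 + 2 = 23
D-F-B-C: 10 + 6 + 2 = 18
D-E-B-C: 9 + 12 + 2 = 23
D-A-F-B-C: 14 + 2 + 6 + 2 = 24
D-B-C: 8 + 2 = 10
Shortest: 10.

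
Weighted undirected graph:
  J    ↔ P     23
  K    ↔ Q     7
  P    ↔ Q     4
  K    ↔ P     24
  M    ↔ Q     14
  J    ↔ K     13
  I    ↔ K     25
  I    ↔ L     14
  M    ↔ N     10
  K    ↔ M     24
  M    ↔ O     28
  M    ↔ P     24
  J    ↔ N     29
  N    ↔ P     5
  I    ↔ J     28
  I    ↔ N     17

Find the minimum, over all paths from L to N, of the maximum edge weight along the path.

Comparing a few candidate routes:
L → I → K → Q → P → M → N: max(14, 25, 7, 4, 24, 10) = 25
L → I → K → Q → M → P → N: max(14, 25, 7, 14, 24, 5) = 25
L → I → N: max(14, 17) = 17
L → I → K → Q → P → N: max(14, 25, 7, 4, 5) = 25
The minimum achievable maximum is 17.

17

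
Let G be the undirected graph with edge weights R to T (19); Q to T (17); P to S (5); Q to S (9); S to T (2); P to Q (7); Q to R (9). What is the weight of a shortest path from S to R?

Comparing a few candidate routes:
S - P - Q - R: 5 + 7 + 9 = 21
S - T - Q - R: 2 + 17 + 9 = 28
S - Q - R: 9 + 9 = 18
S - T - R: 2 + 19 = 21
The minimum is 18.

18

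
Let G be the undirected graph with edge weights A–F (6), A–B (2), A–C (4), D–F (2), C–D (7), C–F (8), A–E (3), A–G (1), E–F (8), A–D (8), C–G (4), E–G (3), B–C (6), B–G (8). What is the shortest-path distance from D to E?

10

Checking several routes:
D-F-E: 2 + 8 = 10
D-F-A-E: 2 + 6 + 3 = 11
D-A-G-E: 8 + 1 + 3 = 12
D-F-A-G-E: 2 + 6 + 1 + 3 = 12
D-A-E: 8 + 3 = 11
Best route has total 10.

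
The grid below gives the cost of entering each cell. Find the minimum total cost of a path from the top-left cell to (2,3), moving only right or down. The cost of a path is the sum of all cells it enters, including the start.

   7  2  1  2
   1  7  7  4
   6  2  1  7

23

Cheapest: (0,0) -> (0,1) -> (0,2) -> (0,3) -> (1,3) -> (2,3)
  7 + 2 + 1 + 2 + 4 + 7 = 23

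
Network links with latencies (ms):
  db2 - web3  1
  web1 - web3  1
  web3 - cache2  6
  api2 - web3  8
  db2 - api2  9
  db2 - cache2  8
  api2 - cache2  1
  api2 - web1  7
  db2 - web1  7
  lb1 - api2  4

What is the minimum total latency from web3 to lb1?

Comparing a few candidate routes:
web3 → cache2 → api2 → lb1: 6 + 1 + 4 = 11
web3 → db2 → cache2 → api2 → lb1: 1 + 8 + 1 + 4 = 14
web3 → api2 → lb1: 8 + 4 = 12
web3 → db2 → api2 → lb1: 1 + 9 + 4 = 14
web3 → web1 → api2 → lb1: 1 + 7 + 4 = 12
Shortest: 11 ms.

11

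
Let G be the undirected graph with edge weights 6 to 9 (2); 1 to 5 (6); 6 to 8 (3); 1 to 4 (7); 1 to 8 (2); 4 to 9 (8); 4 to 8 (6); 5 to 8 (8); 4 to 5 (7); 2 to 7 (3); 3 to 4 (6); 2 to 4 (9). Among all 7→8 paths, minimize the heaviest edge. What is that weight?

9

Some routes from 7 to 8:
7-2-4-8: max(3, 9, 6) = 9
7-2-4-5-8: max(3, 9, 7, 8) = 9
7-2-4-5-1-8: max(3, 9, 7, 6, 2) = 9
Smallest bottleneck: 9.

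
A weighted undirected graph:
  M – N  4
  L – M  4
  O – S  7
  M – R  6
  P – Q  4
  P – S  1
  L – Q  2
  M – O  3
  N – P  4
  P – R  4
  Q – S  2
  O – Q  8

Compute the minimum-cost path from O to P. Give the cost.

8

Checking several routes:
O → Q → S → P: 8 + 2 + 1 = 11
O → M → N → P: 3 + 4 + 4 = 11
O → S → P: 7 + 1 = 8
Best route has total 8.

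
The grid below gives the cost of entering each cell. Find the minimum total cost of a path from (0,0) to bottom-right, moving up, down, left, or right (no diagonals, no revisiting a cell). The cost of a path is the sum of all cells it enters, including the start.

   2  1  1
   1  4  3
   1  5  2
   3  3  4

13

Path [0,0]→[0,1]→[0,2]→[1,2]→[2,2]→[3,2]: 2 + 1 + 1 + 3 + 2 + 4 = 13.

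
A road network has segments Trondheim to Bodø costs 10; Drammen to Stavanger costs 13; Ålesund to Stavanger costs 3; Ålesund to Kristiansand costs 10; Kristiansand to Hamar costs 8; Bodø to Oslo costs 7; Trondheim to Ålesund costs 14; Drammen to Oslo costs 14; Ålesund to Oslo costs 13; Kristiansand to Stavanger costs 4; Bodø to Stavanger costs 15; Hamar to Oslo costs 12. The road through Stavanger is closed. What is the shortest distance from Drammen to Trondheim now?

Candidate routes:
Drammen-Oslo-Ålesund-Trondheim: 14 + 13 + 14 = 41
Drammen-Oslo-Bodø-Trondheim: 14 + 7 + 10 = 31
Drammen-Oslo-Hamar-Kristiansand-Ålesund-Trondheim: 14 + 12 + 8 + 10 + 14 = 58
Shortest: 31.

31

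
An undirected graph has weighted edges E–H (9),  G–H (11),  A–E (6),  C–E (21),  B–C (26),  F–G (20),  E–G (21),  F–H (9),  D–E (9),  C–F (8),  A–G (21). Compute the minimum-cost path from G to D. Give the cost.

29

Paths from G to D:
G -> H -> E -> D: 11 + 9 + 9 = 29
G -> E -> D: 21 + 9 = 30
G -> A -> E -> D: 21 + 6 + 9 = 36
G -> F -> C -> E -> D: 20 + 8 + 21 + 9 = 58
G -> F -> H -> E -> D: 20 + 9 + 9 + 9 = 47
G -> H -> F -> C -> E -> D: 11 + 9 + 8 + 21 + 9 = 58
The minimum is 29.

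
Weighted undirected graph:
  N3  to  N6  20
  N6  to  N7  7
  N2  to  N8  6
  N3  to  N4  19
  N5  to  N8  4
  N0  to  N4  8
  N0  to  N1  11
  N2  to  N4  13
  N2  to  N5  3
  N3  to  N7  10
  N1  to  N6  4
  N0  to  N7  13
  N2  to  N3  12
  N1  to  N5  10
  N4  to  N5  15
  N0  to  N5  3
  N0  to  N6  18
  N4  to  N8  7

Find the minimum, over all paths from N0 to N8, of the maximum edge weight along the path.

4

Checking several routes:
N0 - N4 - N8: max(8, 7) = 8
N0 - N5 - N2 - N8: max(3, 3, 6) = 6
N0 - N1 - N5 - N8: max(11, 10, 4) = 11
N0 - N1 - N5 - N2 - N8: max(11, 10, 3, 6) = 11
N0 - N5 - N8: max(3, 4) = 4
N0 - N5 - N1 - N6 - N7 - N3 - N2 - N8: max(3, 10, 4, 7, 10, 12, 6) = 12
Smallest bottleneck: 4.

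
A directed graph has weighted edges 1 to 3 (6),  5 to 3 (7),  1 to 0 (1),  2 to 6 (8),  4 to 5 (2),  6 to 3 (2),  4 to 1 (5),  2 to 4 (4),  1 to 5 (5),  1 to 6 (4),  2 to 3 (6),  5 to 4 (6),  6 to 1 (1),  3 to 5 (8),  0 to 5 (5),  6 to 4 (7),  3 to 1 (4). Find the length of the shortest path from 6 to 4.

Some routes from 6 to 4:
6 → 1 → 0 → 5 → 4: 1 + 1 + 5 + 6 = 13
6 → 4: 7
6 → 1 → 5 → 4: 1 + 5 + 6 = 12
6 → 3 → 1 → 5 → 4: 2 + 4 + 5 + 6 = 17
6 → 3 → 1 → 0 → 5 → 4: 2 + 4 + 1 + 5 + 6 = 18
6 → 3 → 5 → 4: 2 + 8 + 6 = 16
Best route has total 7.

7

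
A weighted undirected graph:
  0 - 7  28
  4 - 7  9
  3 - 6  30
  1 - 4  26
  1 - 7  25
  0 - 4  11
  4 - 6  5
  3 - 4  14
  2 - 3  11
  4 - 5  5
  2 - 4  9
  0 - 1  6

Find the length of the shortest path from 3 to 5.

19

Routes from 3 to 5:
3→2→4→5: 11 + 9 + 5 = 25
3→4→5: 14 + 5 = 19
3→6→4→5: 30 + 5 + 5 = 40
Shortest: 19.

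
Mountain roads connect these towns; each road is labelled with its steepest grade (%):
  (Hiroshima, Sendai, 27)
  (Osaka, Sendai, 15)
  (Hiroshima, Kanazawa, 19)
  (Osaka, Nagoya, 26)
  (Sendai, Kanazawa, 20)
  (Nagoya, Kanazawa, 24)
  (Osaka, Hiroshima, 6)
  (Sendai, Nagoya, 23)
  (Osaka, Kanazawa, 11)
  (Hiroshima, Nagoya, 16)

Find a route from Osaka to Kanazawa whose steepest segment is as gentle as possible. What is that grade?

11

Some routes from Osaka to Kanazawa:
Osaka→Kanazawa: max(11) = 11
Osaka→Hiroshima→Kanazawa: max(6, 19) = 19
Osaka→Sendai→Kanazawa: max(15, 20) = 20
The minimum achievable maximum is 11%.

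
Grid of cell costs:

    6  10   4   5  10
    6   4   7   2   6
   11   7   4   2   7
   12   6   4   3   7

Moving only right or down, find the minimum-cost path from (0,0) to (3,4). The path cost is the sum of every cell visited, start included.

37

Path (0,0) → (1,0) → (1,1) → (1,2) → (1,3) → (2,3) → (3,3) → (3,4): 6 + 6 + 4 + 7 + 2 + 2 + 3 + 7 = 37.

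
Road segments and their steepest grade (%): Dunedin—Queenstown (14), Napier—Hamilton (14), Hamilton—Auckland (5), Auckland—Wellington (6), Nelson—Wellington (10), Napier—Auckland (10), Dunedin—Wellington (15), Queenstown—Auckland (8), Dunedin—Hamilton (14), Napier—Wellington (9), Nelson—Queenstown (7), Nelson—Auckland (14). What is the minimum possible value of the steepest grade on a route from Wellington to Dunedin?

14

Comparing a few candidate routes:
Wellington - Nelson - Auckland - Napier - Hamilton - Dunedin: max(10, 14, 10, 14, 14) = 14
Wellington - Nelson - Auckland - Hamilton - Dunedin: max(10, 14, 5, 14) = 14
Wellington - Nelson - Queenstown - Auckland - Hamilton - Dunedin: max(10, 7, 8, 5, 14) = 14
Wellington - Nelson - Queenstown - Dunedin: max(10, 7, 14) = 14
Wellington - Nelson - Queenstown - Auckland - Napier - Hamilton - Dunedin: max(10, 7, 8, 10, 14, 14) = 14
Wellington - Nelson - Auckland - Queenstown - Dunedin: max(10, 14, 8, 14) = 14
The minimum achievable maximum is 14%.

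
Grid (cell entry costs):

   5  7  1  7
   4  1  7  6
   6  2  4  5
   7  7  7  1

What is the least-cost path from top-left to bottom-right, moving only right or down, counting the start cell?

22

Cheapest: [0,0] → [1,0] → [1,1] → [2,1] → [2,2] → [2,3] → [3,3]
  5 + 4 + 1 + 2 + 4 + 5 + 1 = 22
For comparison, the top-then-right route costs 32.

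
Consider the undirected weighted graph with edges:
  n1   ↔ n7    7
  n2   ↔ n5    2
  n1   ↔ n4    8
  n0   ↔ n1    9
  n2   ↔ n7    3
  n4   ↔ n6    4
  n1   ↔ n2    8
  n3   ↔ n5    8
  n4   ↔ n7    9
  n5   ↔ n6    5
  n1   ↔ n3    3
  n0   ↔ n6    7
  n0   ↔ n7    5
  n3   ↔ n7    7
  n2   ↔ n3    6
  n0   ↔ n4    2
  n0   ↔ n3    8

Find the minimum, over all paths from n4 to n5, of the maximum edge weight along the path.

5

Comparing a few candidate routes:
n4-n6-n0-n7-n1-n3-n2-n5: max(4, 7, 5, 7, 3, 6, 2) = 7
n4-n6-n0-n7-n3-n2-n5: max(4, 7, 5, 7, 6, 2) = 7
n4-n0-n7-n2-n5: max(2, 5, 3, 2) = 5
n4-n6-n0-n7-n2-n5: max(4, 7, 5, 3, 2) = 7
n4-n6-n5: max(4, 5) = 5
The minimum achievable maximum is 5.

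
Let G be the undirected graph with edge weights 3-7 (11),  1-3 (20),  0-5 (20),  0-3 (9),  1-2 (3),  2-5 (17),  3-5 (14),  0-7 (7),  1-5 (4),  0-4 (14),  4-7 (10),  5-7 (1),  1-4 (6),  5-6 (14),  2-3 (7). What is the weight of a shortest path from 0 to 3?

9

Comparing a few candidate routes:
0 → 7 → 3: 7 + 11 = 18
0 → 7 → 5 → 3: 7 + 1 + 14 = 22
0 → 3: 9
0 → 7 → 5 → 1 → 2 → 3: 7 + 1 + 4 + 3 + 7 = 22
The minimum is 9.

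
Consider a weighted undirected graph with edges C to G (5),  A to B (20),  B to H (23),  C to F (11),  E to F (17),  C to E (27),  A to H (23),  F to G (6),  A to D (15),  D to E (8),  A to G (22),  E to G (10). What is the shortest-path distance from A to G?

Comparing a few candidate routes:
A → D → E → F → G: 15 + 8 + 17 + 6 = 46
A → D → E → G: 15 + 8 + 10 = 33
A → D → E → C → G: 15 + 8 + 27 + 5 = 55
A → D → E → F → C → G: 15 + 8 + 17 + 11 + 5 = 56
A → G: 22
Best route has total 22.

22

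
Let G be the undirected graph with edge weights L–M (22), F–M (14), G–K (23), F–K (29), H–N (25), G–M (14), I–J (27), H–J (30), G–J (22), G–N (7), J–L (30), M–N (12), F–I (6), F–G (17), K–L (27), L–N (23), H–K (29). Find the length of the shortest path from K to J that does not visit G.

57

Checking several routes:
K→F→M→L→J: 29 + 14 + 22 + 30 = 95
K→L→J: 27 + 30 = 57
K→H→J: 29 + 30 = 59
K→F→I→J: 29 + 6 + 27 = 62
Best route has total 57.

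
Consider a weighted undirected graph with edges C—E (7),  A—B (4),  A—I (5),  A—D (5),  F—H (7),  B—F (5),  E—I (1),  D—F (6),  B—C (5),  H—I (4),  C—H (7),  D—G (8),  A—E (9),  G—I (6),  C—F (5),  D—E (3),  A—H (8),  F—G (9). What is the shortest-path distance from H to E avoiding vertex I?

14

Checking several routes:
H - C - E: 7 + 7 = 14
H - F - C - E: 7 + 5 + 7 = 19
H - F - D - E: 7 + 6 + 3 = 16
H - A - E: 8 + 9 = 17
H - A - D - E: 8 + 5 + 3 = 16
H - C - F - D - E: 7 + 5 + 6 + 3 = 21
The minimum is 14.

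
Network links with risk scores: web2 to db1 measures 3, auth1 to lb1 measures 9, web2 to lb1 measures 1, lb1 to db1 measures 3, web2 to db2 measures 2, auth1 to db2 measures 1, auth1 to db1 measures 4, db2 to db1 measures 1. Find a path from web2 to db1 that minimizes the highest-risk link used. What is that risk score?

2

Comparing a few candidate routes:
web2 - db2 - db1: max(2, 1) = 2
web2 - db1: max(3) = 3
web2 - lb1 - db1: max(1, 3) = 3
Best route has worst link 2.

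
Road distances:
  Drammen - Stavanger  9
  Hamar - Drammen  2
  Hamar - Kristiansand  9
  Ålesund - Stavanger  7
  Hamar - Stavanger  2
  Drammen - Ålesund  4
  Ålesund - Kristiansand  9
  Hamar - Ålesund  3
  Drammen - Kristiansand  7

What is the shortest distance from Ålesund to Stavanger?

Checking several routes:
Ålesund - Hamar - Drammen - Stavanger: 3 + 2 + 9 = 14
Ålesund - Kristiansand - Hamar - Stavanger: 9 + 9 + 2 = 20
Ålesund - Stavanger: 7
Ålesund - Hamar - Stavanger: 3 + 2 = 5
Ålesund - Drammen - Hamar - Stavanger: 4 + 2 + 2 = 8
Ålesund - Drammen - Stavanger: 4 + 9 = 13
Best route has total 5.

5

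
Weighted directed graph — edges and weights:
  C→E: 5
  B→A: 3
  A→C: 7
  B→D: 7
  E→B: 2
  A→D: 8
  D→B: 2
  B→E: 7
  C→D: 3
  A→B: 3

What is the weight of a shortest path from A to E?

10

Comparing a few candidate routes:
A→B→E: 3 + 7 = 10
A→C→E: 7 + 5 = 12
A→D→B→E: 8 + 2 + 7 = 17
Shortest: 10.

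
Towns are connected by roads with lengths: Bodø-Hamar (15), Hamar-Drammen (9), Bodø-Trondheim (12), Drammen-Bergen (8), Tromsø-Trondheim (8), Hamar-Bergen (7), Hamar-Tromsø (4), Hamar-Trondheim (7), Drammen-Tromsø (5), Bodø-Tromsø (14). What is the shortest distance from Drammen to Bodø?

19

Some routes from Drammen to Bodø:
Drammen-Tromsø-Bodø: 5 + 14 = 19
Drammen-Tromsø-Trondheim-Bodø: 5 + 8 + 12 = 25
Drammen-Tromsø-Hamar-Bodø: 5 + 4 + 15 = 24
Drammen-Hamar-Tromsø-Bodø: 9 + 4 + 14 = 27
Drammen-Hamar-Bodø: 9 + 15 = 24
Best route has total 19.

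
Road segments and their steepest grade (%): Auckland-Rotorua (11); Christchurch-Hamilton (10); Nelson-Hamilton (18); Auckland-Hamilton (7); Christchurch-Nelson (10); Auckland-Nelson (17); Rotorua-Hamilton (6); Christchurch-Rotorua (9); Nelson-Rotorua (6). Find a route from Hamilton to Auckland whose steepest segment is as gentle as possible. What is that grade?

7

Comparing a few candidate routes:
Hamilton→Rotorua→Auckland: max(6, 11) = 11
Hamilton→Auckland: max(7) = 7
Hamilton→Christchurch→Nelson→Rotorua→Auckland: max(10, 10, 6, 11) = 11
Best route has worst link 7%.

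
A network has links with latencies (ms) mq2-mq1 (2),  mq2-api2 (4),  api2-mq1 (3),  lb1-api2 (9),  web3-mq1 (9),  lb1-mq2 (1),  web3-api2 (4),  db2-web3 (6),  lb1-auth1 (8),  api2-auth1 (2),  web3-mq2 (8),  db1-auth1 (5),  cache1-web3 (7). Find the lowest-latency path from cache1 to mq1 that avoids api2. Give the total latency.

16

Candidate routes:
cache1 -> web3 -> mq1: 7 + 9 = 16
cache1 -> web3 -> mq2 -> mq1: 7 + 8 + 2 = 17
Best route has total 16 ms.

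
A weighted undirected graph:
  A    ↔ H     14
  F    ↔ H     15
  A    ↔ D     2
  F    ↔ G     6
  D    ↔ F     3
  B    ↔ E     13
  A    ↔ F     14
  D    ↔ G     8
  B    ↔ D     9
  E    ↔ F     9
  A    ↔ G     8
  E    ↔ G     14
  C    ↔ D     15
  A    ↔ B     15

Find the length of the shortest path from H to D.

16

A few of the H→D routes:
H → A → D: 14 + 2 = 16
H → A → G → D: 14 + 8 + 8 = 30
H → F → D: 15 + 3 = 18
H → F → G → D: 15 + 6 + 8 = 29
The minimum is 16.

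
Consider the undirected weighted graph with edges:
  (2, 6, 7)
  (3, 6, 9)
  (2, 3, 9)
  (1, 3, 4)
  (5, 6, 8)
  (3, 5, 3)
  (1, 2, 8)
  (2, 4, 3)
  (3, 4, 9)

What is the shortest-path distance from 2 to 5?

12

Checking several routes:
2-3-5: 9 + 3 = 12
2-1-3-5: 8 + 4 + 3 = 15
2-6-5: 7 + 8 = 15
The minimum is 12.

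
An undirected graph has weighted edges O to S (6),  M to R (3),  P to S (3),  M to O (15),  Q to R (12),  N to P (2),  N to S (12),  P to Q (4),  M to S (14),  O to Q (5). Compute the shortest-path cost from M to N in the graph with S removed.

Routes from M to N avoiding S:
M - O - Q - P - N: 15 + 5 + 4 + 2 = 26
M - R - Q - P - N: 3 + 12 + 4 + 2 = 21
Best route has total 21.

21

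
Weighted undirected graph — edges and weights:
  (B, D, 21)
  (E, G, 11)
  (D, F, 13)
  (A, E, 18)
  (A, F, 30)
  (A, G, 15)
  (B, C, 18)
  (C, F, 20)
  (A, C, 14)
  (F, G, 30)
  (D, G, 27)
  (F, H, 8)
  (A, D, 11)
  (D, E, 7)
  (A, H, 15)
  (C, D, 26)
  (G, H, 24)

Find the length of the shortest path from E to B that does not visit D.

Some routes from E to B avoiding D:
E - A - C - B: 18 + 14 + 18 = 50
E - G - F - C - B: 11 + 30 + 20 + 18 = 79
E - G - A - C - B: 11 + 15 + 14 + 18 = 58
E - A - H - F - C - B: 18 + 15 + 8 + 20 + 18 = 79
The minimum is 50.

50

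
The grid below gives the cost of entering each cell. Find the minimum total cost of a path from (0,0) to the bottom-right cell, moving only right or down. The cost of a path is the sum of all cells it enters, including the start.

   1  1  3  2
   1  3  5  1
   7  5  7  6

Path (0,0) -> (0,1) -> (0,2) -> (0,3) -> (1,3) -> (2,3): 1 + 1 + 3 + 2 + 1 + 6 = 14.

14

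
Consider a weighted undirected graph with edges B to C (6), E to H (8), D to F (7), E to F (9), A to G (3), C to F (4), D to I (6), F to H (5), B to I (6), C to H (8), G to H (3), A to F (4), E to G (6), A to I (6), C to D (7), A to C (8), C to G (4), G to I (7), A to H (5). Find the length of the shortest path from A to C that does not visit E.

A few of the A→C routes:
A-C: 8
A-G-C: 3 + 4 = 7
A-F-C: 4 + 4 = 8
The minimum is 7.

7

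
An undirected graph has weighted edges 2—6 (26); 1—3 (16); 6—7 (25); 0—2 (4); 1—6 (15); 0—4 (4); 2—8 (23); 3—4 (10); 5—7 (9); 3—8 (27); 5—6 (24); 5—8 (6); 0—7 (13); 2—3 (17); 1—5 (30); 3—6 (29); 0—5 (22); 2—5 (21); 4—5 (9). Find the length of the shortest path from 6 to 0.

Checking several routes:
6-3-4-0: 29 + 10 + 4 = 43
6-1-3-4-0: 15 + 16 + 10 + 4 = 45
6-7-0: 25 + 13 = 38
6-5-4-0: 24 + 9 + 4 = 37
6-5-7-0: 24 + 9 + 13 = 46
6-2-0: 26 + 4 = 30
Shortest: 30.

30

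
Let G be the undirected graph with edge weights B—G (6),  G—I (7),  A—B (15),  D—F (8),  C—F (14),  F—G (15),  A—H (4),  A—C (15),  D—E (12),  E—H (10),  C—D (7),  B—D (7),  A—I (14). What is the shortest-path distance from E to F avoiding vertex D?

43

Paths from E to F avoiding D:
E-H-A-I-G-F: 10 + 4 + 14 + 7 + 15 = 50
E-H-A-C-F: 10 + 4 + 15 + 14 = 43
E-H-A-B-G-F: 10 + 4 + 15 + 6 + 15 = 50
Shortest: 43.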